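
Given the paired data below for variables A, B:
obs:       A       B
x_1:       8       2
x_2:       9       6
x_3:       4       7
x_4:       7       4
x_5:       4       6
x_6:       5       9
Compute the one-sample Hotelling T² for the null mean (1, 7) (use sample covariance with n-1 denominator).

Step 1 — sample mean vector:
  mean(A) = (8 + 9 + 4 + 7 + 4 + 5) / 6 = 37/6 = 6.1667
  mean(B) = (2 + 6 + 7 + 4 + 6 + 9) / 6 = 34/6 = 5.6667
  x̄ = (6.1667, 5.6667),  deviation x̄ - mu_0 = (6.1667, 5.6667) - (1, 7) = (5.1667, -1.3333).

Step 2 — sample covariance matrix, S[i,j] = (1/(n-1)) · Σ_k (x_{k,i} - mean_i) · (x_{k,j} - mean_j), divisor n-1 = 5:
  S[A,A] = ((1.8333)·(1.8333) + (2.8333)·(2.8333) + (-2.1667)·(-2.1667) + (0.8333)·(0.8333) + (-2.1667)·(-2.1667) + (-1.1667)·(-1.1667)) / 5 = 22.8333/5 = 4.5667
  S[A,B] = ((1.8333)·(-3.6667) + (2.8333)·(0.3333) + (-2.1667)·(1.3333) + (0.8333)·(-1.6667) + (-2.1667)·(0.3333) + (-1.1667)·(3.3333)) / 5 = -14.6667/5 = -2.9333
  S[B,B] = ((-3.6667)·(-3.6667) + (0.3333)·(0.3333) + (1.3333)·(1.3333) + (-1.6667)·(-1.6667) + (0.3333)·(0.3333) + (3.3333)·(3.3333)) / 5 = 29.3333/5 = 5.8667
  S = [[4.5667, -2.9333],
 [-2.9333, 5.8667]].

Step 3 — invert S. det(S) = 4.5667·5.8667 - (-2.9333)² = 18.1867.
  S^{-1} = (1/det) · [[d, -b], [-b, a]] = [[0.3226, 0.1613],
 [0.1613, 0.2511]].

Step 4 — quadratic form (x̄ - mu_0)^T · S^{-1} · (x̄ - mu_0):
  S^{-1} · (x̄ - mu_0) = (1.4516, 0.4985),
  (x̄ - mu_0)^T · [...] = (5.1667)·(1.4516) + (-1.3333)·(0.4985) = 6.8353.

Step 5 — scale by n: T² = 6 · 6.8353 = 41.0117.

T² ≈ 41.0117


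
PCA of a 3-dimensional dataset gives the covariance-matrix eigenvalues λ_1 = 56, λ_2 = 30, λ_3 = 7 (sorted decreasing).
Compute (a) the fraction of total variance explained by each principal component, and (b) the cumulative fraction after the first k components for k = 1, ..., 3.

Step 1 — total variance = trace(Sigma) = Σ λ_i = 56 + 30 + 7 = 93.

Step 2 — fraction explained by component i = λ_i / Σ λ:
  PC1: 56/93 = 0.6022
  PC2: 30/93 = 0.3226
  PC3: 7/93 = 0.0753

Step 3 — cumulative fraction after k components = (λ_1 + ... + λ_k) / Σ λ:
  k = 1: 56/93 = 0.6022
  k = 2: (56 + 30)/93 = 86/93 = 0.9247
  k = 3: (56 + 30 + 7)/93 = 93/93 = 1

Summary (fraction, with percent):

explained: PC1 0.6022 (60.22%), PC2 0.3226 (32.26%), PC3 0.0753 (7.53%);  cumulative: 0.6022, 0.9247, 1


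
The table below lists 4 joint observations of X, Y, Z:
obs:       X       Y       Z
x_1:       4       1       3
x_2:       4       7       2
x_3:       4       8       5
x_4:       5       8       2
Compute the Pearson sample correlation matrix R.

Step 1 — column means:
  mean(X) = (4 + 4 + 4 + 5) / 4 = 17/4 = 4.25
  mean(Y) = (1 + 7 + 8 + 8) / 4 = 24/4 = 6
  mean(Z) = (3 + 2 + 5 + 2) / 4 = 12/4 = 3

Step 2 — sample variances and covariances s[i,j] = (1/(n-1)) · Σ_k (x_{k,i} - mean_i) · (x_{k,j} - mean_j), with n-1 = 3:
  s[X,X] = ((-0.25)·(-0.25) + (-0.25)·(-0.25) + (-0.25)·(-0.25) + (0.75)·(0.75)) / 3 = 0.75/3 = 0.25
  s[X,Y] = ((-0.25)·(-5) + (-0.25)·(1) + (-0.25)·(2) + (0.75)·(2)) / 3 = 2/3 = 0.6667
  s[X,Z] = ((-0.25)·(0) + (-0.25)·(-1) + (-0.25)·(2) + (0.75)·(-1)) / 3 = -1/3 = -0.3333
  s[Y,Y] = ((-5)·(-5) + (1)·(1) + (2)·(2) + (2)·(2)) / 3 = 34/3 = 11.3333
  s[Y,Z] = ((-5)·(0) + (1)·(-1) + (2)·(2) + (2)·(-1)) / 3 = 1/3 = 0.3333
  s[Z,Z] = ((0)·(0) + (-1)·(-1) + (2)·(2) + (-1)·(-1)) / 3 = 6/3 = 2
  Sample standard deviations s_i = √(s[i,i]):
  s(X) = √(0.25) = 0.5
  s(Y) = √(11.3333) = 3.3665
  s(Z) = √(2) = 1.4142

Step 3 — r_{ij} = s_{ij} / (s_i · s_j):
  r[X,X] = 1 (diagonal).
  r[X,Y] = 0.6667 / (0.5 · 3.3665) = 0.6667 / 1.6833 = 0.3961
  r[X,Z] = -0.3333 / (0.5 · 1.4142) = -0.3333 / 0.7071 = -0.4714
  r[Y,Y] = 1 (diagonal).
  r[Y,Z] = 0.3333 / (3.3665 · 1.4142) = 0.3333 / 4.761 = 0.07
  r[Z,Z] = 1 (diagonal).

R is symmetric with unit diagonal. Assembling:

R = [[1, 0.3961, -0.4714],
 [0.3961, 1, 0.07],
 [-0.4714, 0.07, 1]]


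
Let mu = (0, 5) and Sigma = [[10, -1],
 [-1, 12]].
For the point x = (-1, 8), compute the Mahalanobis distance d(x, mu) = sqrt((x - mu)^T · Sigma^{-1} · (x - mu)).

Step 1 — centre the observation: (x - mu) = (-1, 3).

Step 2 — invert Sigma. det(Sigma) = 10·12 - (-1)² = 119.
  Sigma^{-1} = (1/det) · [[d, -b], [-b, a]] = [[0.1008, 0.0084],
 [0.0084, 0.084]].

Step 3 — form the quadratic (x - mu)^T · Sigma^{-1} · (x - mu):
  Sigma^{-1} · (x - mu) = (-0.0756, 0.2437).
  (x - mu)^T · [Sigma^{-1} · (x - mu)] = (-1)·(-0.0756) + (3)·(0.2437) = 0.8067.

Step 4 — take square root: d = √(0.8067) ≈ 0.8982.

d(x, mu) = √(0.8067) ≈ 0.8982


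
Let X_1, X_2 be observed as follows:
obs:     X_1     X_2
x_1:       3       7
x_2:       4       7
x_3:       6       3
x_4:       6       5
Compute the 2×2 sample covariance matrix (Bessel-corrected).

Step 1 — column means:
  mean(X_1) = (3 + 4 + 6 + 6) / 4 = 19/4 = 4.75
  mean(X_2) = (7 + 7 + 3 + 5) / 4 = 22/4 = 5.5

Step 2 — sample covariance S[i,j] = (1/(n-1)) · Σ_k (x_{k,i} - mean_i) · (x_{k,j} - mean_j), with n-1 = 3.
  S[X_1,X_1] = ((-1.75)·(-1.75) + (-0.75)·(-0.75) + (1.25)·(1.25) + (1.25)·(1.25)) / 3 = 6.75/3 = 2.25
  S[X_1,X_2] = ((-1.75)·(1.5) + (-0.75)·(1.5) + (1.25)·(-2.5) + (1.25)·(-0.5)) / 3 = -7.5/3 = -2.5
  S[X_2,X_2] = ((1.5)·(1.5) + (1.5)·(1.5) + (-2.5)·(-2.5) + (-0.5)·(-0.5)) / 3 = 11/3 = 3.6667

S is symmetric (S[j,i] = S[i,j]). Assembling:

S = [[2.25, -2.5],
 [-2.5, 3.6667]]


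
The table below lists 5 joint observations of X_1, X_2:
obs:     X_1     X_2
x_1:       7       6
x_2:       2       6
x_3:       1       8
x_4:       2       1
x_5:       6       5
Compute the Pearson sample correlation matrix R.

Step 1 — column means:
  mean(X_1) = (7 + 2 + 1 + 2 + 6) / 5 = 18/5 = 3.6
  mean(X_2) = (6 + 6 + 8 + 1 + 5) / 5 = 26/5 = 5.2

Step 2 — sample variances and covariances s[i,j] = (1/(n-1)) · Σ_k (x_{k,i} - mean_i) · (x_{k,j} - mean_j), with n-1 = 4:
  s[X_1,X_1] = ((3.4)·(3.4) + (-1.6)·(-1.6) + (-2.6)·(-2.6) + (-1.6)·(-1.6) + (2.4)·(2.4)) / 4 = 29.2/4 = 7.3
  s[X_1,X_2] = ((3.4)·(0.8) + (-1.6)·(0.8) + (-2.6)·(2.8) + (-1.6)·(-4.2) + (2.4)·(-0.2)) / 4 = 0.4/4 = 0.1
  s[X_2,X_2] = ((0.8)·(0.8) + (0.8)·(0.8) + (2.8)·(2.8) + (-4.2)·(-4.2) + (-0.2)·(-0.2)) / 4 = 26.8/4 = 6.7
  Sample standard deviations s_i = √(s[i,i]):
  s(X_1) = √(7.3) = 2.7019
  s(X_2) = √(6.7) = 2.5884

Step 3 — r_{ij} = s_{ij} / (s_i · s_j):
  r[X_1,X_1] = 1 (diagonal).
  r[X_1,X_2] = 0.1 / (2.7019 · 2.5884) = 0.1 / 6.9936 = 0.0143
  r[X_2,X_2] = 1 (diagonal).

R is symmetric with unit diagonal. Assembling:

R = [[1, 0.0143],
 [0.0143, 1]]


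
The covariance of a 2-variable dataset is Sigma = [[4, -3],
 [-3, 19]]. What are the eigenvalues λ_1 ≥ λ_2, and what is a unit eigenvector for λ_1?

Step 1 — characteristic polynomial of 2×2 Sigma:
  det(Sigma - λI) = λ² - trace · λ + det = 0.
  trace = 4 + 19 = 23, det = 4·19 - (-3)² = 67.
Step 2 — discriminant:
  Δ = trace² - 4·det = 529 - 268 = 261.
Step 3 — eigenvalues:
  λ = (trace ± √Δ)/2 = (23 ± 16.1555)/2,
  λ_1 = 19.5777,  λ_2 = 3.4223.

Step 4 — unit eigenvector for λ_1: solve (Sigma - λ_1 I)v = 0. First row:
  (4 - 19.5777)·v_x + (-3)·v_y = 0, i.e. (-15.5777)·v_x + (-3)·v_y = 0,
  so v ∝ (b, λ_1 - a) = (-3, 15.5777); multiply by -1 so the first entry is positive: u = (3, -15.5777).
  ||u|| = √((3)² + (-15.5777)²) = √(251.6662) ≈ 15.864,
  v_1 = u/||u|| ≈ (0.1891, -0.982) (||v_1|| = 1).

λ_1 = 19.5777,  λ_2 = 3.4223;  v_1 ≈ (0.1891, -0.982)


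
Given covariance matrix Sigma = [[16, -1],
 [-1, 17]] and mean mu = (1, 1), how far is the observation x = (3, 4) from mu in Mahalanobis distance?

Step 1 — centre the observation: (x - mu) = (2, 3).

Step 2 — invert Sigma. det(Sigma) = 16·17 - (-1)² = 271.
  Sigma^{-1} = (1/det) · [[d, -b], [-b, a]] = [[0.0627, 0.0037],
 [0.0037, 0.059]].

Step 3 — form the quadratic (x - mu)^T · Sigma^{-1} · (x - mu):
  Sigma^{-1} · (x - mu) = (0.1365, 0.1845).
  (x - mu)^T · [Sigma^{-1} · (x - mu)] = (2)·(0.1365) + (3)·(0.1845) = 0.8266.

Step 4 — take square root: d = √(0.8266) ≈ 0.9092.

d(x, mu) = √(0.8266) ≈ 0.9092


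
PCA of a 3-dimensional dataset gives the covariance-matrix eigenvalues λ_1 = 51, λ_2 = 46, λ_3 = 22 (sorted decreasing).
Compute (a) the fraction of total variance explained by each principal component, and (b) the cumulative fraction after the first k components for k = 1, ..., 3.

Step 1 — total variance = trace(Sigma) = Σ λ_i = 51 + 46 + 22 = 119.

Step 2 — fraction explained by component i = λ_i / Σ λ:
  PC1: 51/119 = 0.4286
  PC2: 46/119 = 0.3866
  PC3: 22/119 = 0.1849

Step 3 — cumulative fraction after k components = (λ_1 + ... + λ_k) / Σ λ:
  k = 1: 51/119 = 0.4286
  k = 2: (51 + 46)/119 = 97/119 = 0.8151
  k = 3: (51 + 46 + 22)/119 = 119/119 = 1

Summary (fraction, with percent):

explained: PC1 0.4286 (42.86%), PC2 0.3866 (38.66%), PC3 0.1849 (18.49%);  cumulative: 0.4286, 0.8151, 1


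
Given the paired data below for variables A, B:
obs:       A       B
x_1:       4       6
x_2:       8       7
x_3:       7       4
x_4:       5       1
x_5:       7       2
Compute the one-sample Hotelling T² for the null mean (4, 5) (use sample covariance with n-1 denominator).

Step 1 — sample mean vector:
  mean(A) = (4 + 8 + 7 + 5 + 7) / 5 = 31/5 = 6.2
  mean(B) = (6 + 7 + 4 + 1 + 2) / 5 = 20/5 = 4
  x̄ = (6.2, 4),  deviation x̄ - mu_0 = (6.2, 4) - (4, 5) = (2.2, -1).

Step 2 — sample covariance matrix, S[i,j] = (1/(n-1)) · Σ_k (x_{k,i} - mean_i) · (x_{k,j} - mean_j), divisor n-1 = 4:
  S[A,A] = ((-2.2)·(-2.2) + (1.8)·(1.8) + (0.8)·(0.8) + (-1.2)·(-1.2) + (0.8)·(0.8)) / 4 = 10.8/4 = 2.7
  S[A,B] = ((-2.2)·(2) + (1.8)·(3) + (0.8)·(0) + (-1.2)·(-3) + (0.8)·(-2)) / 4 = 3/4 = 0.75
  S[B,B] = ((2)·(2) + (3)·(3) + (0)·(0) + (-3)·(-3) + (-2)·(-2)) / 4 = 26/4 = 6.5
  S = [[2.7, 0.75],
 [0.75, 6.5]].

Step 3 — invert S. det(S) = 2.7·6.5 - (0.75)² = 16.9875.
  S^{-1} = (1/det) · [[d, -b], [-b, a]] = [[0.3826, -0.0442],
 [-0.0442, 0.1589]].

Step 4 — quadratic form (x̄ - mu_0)^T · S^{-1} · (x̄ - mu_0):
  S^{-1} · (x̄ - mu_0) = (0.8859, -0.2561),
  (x̄ - mu_0)^T · [...] = (2.2)·(0.8859) + (-1)·(-0.2561) = 2.2052.

Step 5 — scale by n: T² = 5 · 2.2052 = 11.0258.

T² ≈ 11.0258


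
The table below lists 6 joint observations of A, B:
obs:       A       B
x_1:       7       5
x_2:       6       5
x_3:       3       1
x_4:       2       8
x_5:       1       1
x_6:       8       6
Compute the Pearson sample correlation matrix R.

Step 1 — column means:
  mean(A) = (7 + 6 + 3 + 2 + 1 + 8) / 6 = 27/6 = 4.5
  mean(B) = (5 + 5 + 1 + 8 + 1 + 6) / 6 = 26/6 = 4.3333

Step 2 — sample variances and covariances s[i,j] = (1/(n-1)) · Σ_k (x_{k,i} - mean_i) · (x_{k,j} - mean_j), with n-1 = 5:
  s[A,A] = ((2.5)·(2.5) + (1.5)·(1.5) + (-1.5)·(-1.5) + (-2.5)·(-2.5) + (-3.5)·(-3.5) + (3.5)·(3.5)) / 5 = 41.5/5 = 8.3
  s[A,B] = ((2.5)·(0.6667) + (1.5)·(0.6667) + (-1.5)·(-3.3333) + (-2.5)·(3.6667) + (-3.5)·(-3.3333) + (3.5)·(1.6667)) / 5 = 16/5 = 3.2
  s[B,B] = ((0.6667)·(0.6667) + (0.6667)·(0.6667) + (-3.3333)·(-3.3333) + (3.6667)·(3.6667) + (-3.3333)·(-3.3333) + (1.6667)·(1.6667)) / 5 = 39.3333/5 = 7.8667
  Sample standard deviations s_i = √(s[i,i]):
  s(A) = √(8.3) = 2.881
  s(B) = √(7.8667) = 2.8048

Step 3 — r_{ij} = s_{ij} / (s_i · s_j):
  r[A,A] = 1 (diagonal).
  r[A,B] = 3.2 / (2.881 · 2.8048) = 3.2 / 8.0804 = 0.396
  r[B,B] = 1 (diagonal).

R is symmetric with unit diagonal. Assembling:

R = [[1, 0.396],
 [0.396, 1]]


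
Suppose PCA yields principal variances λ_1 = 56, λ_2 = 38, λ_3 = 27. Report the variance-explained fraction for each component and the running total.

Step 1 — total variance = trace(Sigma) = Σ λ_i = 56 + 38 + 27 = 121.

Step 2 — fraction explained by component i = λ_i / Σ λ:
  PC1: 56/121 = 0.4628
  PC2: 38/121 = 0.314
  PC3: 27/121 = 0.2231

Step 3 — cumulative fraction after k components = (λ_1 + ... + λ_k) / Σ λ:
  k = 1: 56/121 = 0.4628
  k = 2: (56 + 38)/121 = 94/121 = 0.7769
  k = 3: (56 + 38 + 27)/121 = 121/121 = 1

Summary (fraction, with percent):

explained: PC1 0.4628 (46.28%), PC2 0.314 (31.4%), PC3 0.2231 (22.31%);  cumulative: 0.4628, 0.7769, 1


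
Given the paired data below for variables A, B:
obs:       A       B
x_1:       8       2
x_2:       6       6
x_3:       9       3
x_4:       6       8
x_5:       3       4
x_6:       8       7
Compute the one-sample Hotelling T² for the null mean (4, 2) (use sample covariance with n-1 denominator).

Step 1 — sample mean vector:
  mean(A) = (8 + 6 + 9 + 6 + 3 + 8) / 6 = 40/6 = 6.6667
  mean(B) = (2 + 6 + 3 + 8 + 4 + 7) / 6 = 30/6 = 5
  x̄ = (6.6667, 5),  deviation x̄ - mu_0 = (6.6667, 5) - (4, 2) = (2.6667, 3).

Step 2 — sample covariance matrix, S[i,j] = (1/(n-1)) · Σ_k (x_{k,i} - mean_i) · (x_{k,j} - mean_j), divisor n-1 = 5:
  S[A,A] = ((1.3333)·(1.3333) + (-0.6667)·(-0.6667) + (2.3333)·(2.3333) + (-0.6667)·(-0.6667) + (-3.6667)·(-3.6667) + (1.3333)·(1.3333)) / 5 = 23.3333/5 = 4.6667
  S[A,B] = ((1.3333)·(-3) + (-0.6667)·(1) + (2.3333)·(-2) + (-0.6667)·(3) + (-3.6667)·(-1) + (1.3333)·(2)) / 5 = -5/5 = -1
  S[B,B] = ((-3)·(-3) + (1)·(1) + (-2)·(-2) + (3)·(3) + (-1)·(-1) + (2)·(2)) / 5 = 28/5 = 5.6
  S = [[4.6667, -1],
 [-1, 5.6]].

Step 3 — invert S. det(S) = 4.6667·5.6 - (-1)² = 25.1333.
  S^{-1} = (1/det) · [[d, -b], [-b, a]] = [[0.2228, 0.0398],
 [0.0398, 0.1857]].

Step 4 — quadratic form (x̄ - mu_0)^T · S^{-1} · (x̄ - mu_0):
  S^{-1} · (x̄ - mu_0) = (0.7135, 0.6631),
  (x̄ - mu_0)^T · [...] = (2.6667)·(0.7135) + (3)·(0.6631) = 3.8921.

Step 5 — scale by n: T² = 6 · 3.8921 = 23.3528.

T² ≈ 23.3528


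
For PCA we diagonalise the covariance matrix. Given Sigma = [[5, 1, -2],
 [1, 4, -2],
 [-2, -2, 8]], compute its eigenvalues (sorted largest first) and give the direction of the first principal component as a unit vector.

Step 1 — characteristic polynomial p(λ) = det(λI - Sigma) = λ³ - tr·λ² + c_1·λ - det, where tr = trace, c_1 = sum of the principal 2×2 minors, det = det(Sigma):
  tr = 5 + 4 + 8 = 17,
  c_1 = (5·4 - (1)²) + (5·8 - (-2)²) + (4·8 - (-2)²) = 19 + 36 + 28 = 83,
  det = 5·(4·8 - (-2)²) - (1)·((1)·8 - (-2)·(-2)) + (-2)·((1)·(-2) - 4·(-2)) = 5·(28) - (1)·(4) + (-2)·(6) = 124.
  So p(λ) = λ³ - 17λ² + 83λ - 124.
Step 2 — look for an integer root (rational root theorem: any rational root is an integer divisor of 124). Testing λ = 4:
  p(4) = 64 - 272 + 332 - 124 = 0  ✓
  Dividing out (λ - 4): p(λ) = (λ - 4)(λ² - 13λ + 31).
Step 3 — remaining eigenvalues from the quadratic λ² - 13λ + 31 = 0:
  Δ = 13² - 4·31 = 169 - 124 = 45,  λ = (13 ± √45)/2 = (13 ± 6.7082)/2 ≈ 9.8541 or 3.1459.
  Sorted: λ_1 = 9.8541,  λ_2 = 4,  λ_3 = 3.1459  (check: sum = 17 = tr ✓).

Step 4 — unit eigenvector for λ_1 ≈ 9.8541: v spans the null space of (Sigma - λ_1 I), whose rows are
  r_1 = (-4.8541, 1, -2),  r_2 = (1, -5.8541, -2),  r_3 = (-2, -2, -1.8541).
  v is orthogonal to every row, so take v ∝ r_1 × r_2 = ((1)·(-2) - (-2)·(-5.8541), (-2)·(1) - (-4.8541)·(-2), (-4.8541)·(-5.8541) - (1)·(1)) ≈ (-13.7082, -11.7082, 27.4164).
  Rescale (multiply by -1 so the first nonzero entry is positive): u = (13.7082, 11.7082, -27.4164).
  ||u|| = √((13.7082)² + (11.7082)² + (-27.4164)²) = √(1076.6563) ≈ 32.8124,  v_1 = u/||u|| ≈ (0.4178, 0.3568, -0.8355) (||v_1|| = 1).

λ_1 = 9.8541,  λ_2 = 4,  λ_3 = 3.1459;  v_1 ≈ (0.4178, 0.3568, -0.8355)


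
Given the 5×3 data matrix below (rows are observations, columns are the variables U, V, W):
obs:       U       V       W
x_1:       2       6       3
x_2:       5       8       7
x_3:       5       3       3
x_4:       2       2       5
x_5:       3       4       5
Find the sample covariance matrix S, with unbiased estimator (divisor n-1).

Step 1 — column means:
  mean(U) = (2 + 5 + 5 + 2 + 3) / 5 = 17/5 = 3.4
  mean(V) = (6 + 8 + 3 + 2 + 4) / 5 = 23/5 = 4.6
  mean(W) = (3 + 7 + 3 + 5 + 5) / 5 = 23/5 = 4.6

Step 2 — sample covariance S[i,j] = (1/(n-1)) · Σ_k (x_{k,i} - mean_i) · (x_{k,j} - mean_j), with n-1 = 4.
  S[U,U] = ((-1.4)·(-1.4) + (1.6)·(1.6) + (1.6)·(1.6) + (-1.4)·(-1.4) + (-0.4)·(-0.4)) / 4 = 9.2/4 = 2.3
  S[U,V] = ((-1.4)·(1.4) + (1.6)·(3.4) + (1.6)·(-1.6) + (-1.4)·(-2.6) + (-0.4)·(-0.6)) / 4 = 4.8/4 = 1.2
  S[U,W] = ((-1.4)·(-1.6) + (1.6)·(2.4) + (1.6)·(-1.6) + (-1.4)·(0.4) + (-0.4)·(0.4)) / 4 = 2.8/4 = 0.7
  S[V,V] = ((1.4)·(1.4) + (3.4)·(3.4) + (-1.6)·(-1.6) + (-2.6)·(-2.6) + (-0.6)·(-0.6)) / 4 = 23.2/4 = 5.8
  S[V,W] = ((1.4)·(-1.6) + (3.4)·(2.4) + (-1.6)·(-1.6) + (-2.6)·(0.4) + (-0.6)·(0.4)) / 4 = 7.2/4 = 1.8
  S[W,W] = ((-1.6)·(-1.6) + (2.4)·(2.4) + (-1.6)·(-1.6) + (0.4)·(0.4) + (0.4)·(0.4)) / 4 = 11.2/4 = 2.8

S is symmetric (S[j,i] = S[i,j]). Assembling:

S = [[2.3, 1.2, 0.7],
 [1.2, 5.8, 1.8],
 [0.7, 1.8, 2.8]]


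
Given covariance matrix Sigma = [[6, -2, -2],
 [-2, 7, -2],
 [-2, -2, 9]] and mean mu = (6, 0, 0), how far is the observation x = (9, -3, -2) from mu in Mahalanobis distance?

Step 1 — centre the observation: (x - mu) = (3, -3, -2).

Step 2 — invert Sigma (cofactor / det for 3×3, or solve directly):
  Sigma^{-1} = [[0.2153, 0.0803, 0.0657],
 [0.0803, 0.1825, 0.0584],
 [0.0657, 0.0584, 0.1387]].

Step 3 — form the quadratic (x - mu)^T · Sigma^{-1} · (x - mu):
  Sigma^{-1} · (x - mu) = (0.2737, -0.4234, -0.2555).
  (x - mu)^T · [Sigma^{-1} · (x - mu)] = (3)·(0.2737) + (-3)·(-0.4234) + (-2)·(-0.2555) = 2.6022.

Step 4 — take square root: d = √(2.6022) ≈ 1.6131.

d(x, mu) = √(2.6022) ≈ 1.6131


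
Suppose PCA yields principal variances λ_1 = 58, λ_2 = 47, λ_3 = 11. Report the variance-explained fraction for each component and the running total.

Step 1 — total variance = trace(Sigma) = Σ λ_i = 58 + 47 + 11 = 116.

Step 2 — fraction explained by component i = λ_i / Σ λ:
  PC1: 58/116 = 0.5
  PC2: 47/116 = 0.4052
  PC3: 11/116 = 0.0948

Step 3 — cumulative fraction after k components = (λ_1 + ... + λ_k) / Σ λ:
  k = 1: 58/116 = 0.5
  k = 2: (58 + 47)/116 = 105/116 = 0.9052
  k = 3: (58 + 47 + 11)/116 = 116/116 = 1

Summary (fraction, with percent):

explained: PC1 0.5 (50%), PC2 0.4052 (40.52%), PC3 0.0948 (9.48%);  cumulative: 0.5, 0.9052, 1


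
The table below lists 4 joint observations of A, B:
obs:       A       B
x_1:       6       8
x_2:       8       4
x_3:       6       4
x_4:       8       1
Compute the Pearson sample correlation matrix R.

Step 1 — column means:
  mean(A) = (6 + 8 + 6 + 8) / 4 = 28/4 = 7
  mean(B) = (8 + 4 + 4 + 1) / 4 = 17/4 = 4.25

Step 2 — sample variances and covariances s[i,j] = (1/(n-1)) · Σ_k (x_{k,i} - mean_i) · (x_{k,j} - mean_j), with n-1 = 3:
  s[A,A] = ((-1)·(-1) + (1)·(1) + (-1)·(-1) + (1)·(1)) / 3 = 4/3 = 1.3333
  s[A,B] = ((-1)·(3.75) + (1)·(-0.25) + (-1)·(-0.25) + (1)·(-3.25)) / 3 = -7/3 = -2.3333
  s[B,B] = ((3.75)·(3.75) + (-0.25)·(-0.25) + (-0.25)·(-0.25) + (-3.25)·(-3.25)) / 3 = 24.75/3 = 8.25
  Sample standard deviations s_i = √(s[i,i]):
  s(A) = √(1.3333) = 1.1547
  s(B) = √(8.25) = 2.8723

Step 3 — r_{ij} = s_{ij} / (s_i · s_j):
  r[A,A] = 1 (diagonal).
  r[A,B] = -2.3333 / (1.1547 · 2.8723) = -2.3333 / 3.3166 = -0.7035
  r[B,B] = 1 (diagonal).

R is symmetric with unit diagonal. Assembling:

R = [[1, -0.7035],
 [-0.7035, 1]]


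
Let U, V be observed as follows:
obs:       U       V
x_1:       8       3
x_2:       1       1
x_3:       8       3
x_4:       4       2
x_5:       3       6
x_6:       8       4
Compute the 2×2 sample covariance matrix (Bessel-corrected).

Step 1 — column means:
  mean(U) = (8 + 1 + 8 + 4 + 3 + 8) / 6 = 32/6 = 5.3333
  mean(V) = (3 + 1 + 3 + 2 + 6 + 4) / 6 = 19/6 = 3.1667

Step 2 — sample covariance S[i,j] = (1/(n-1)) · Σ_k (x_{k,i} - mean_i) · (x_{k,j} - mean_j), with n-1 = 5.
  S[U,U] = ((2.6667)·(2.6667) + (-4.3333)·(-4.3333) + (2.6667)·(2.6667) + (-1.3333)·(-1.3333) + (-2.3333)·(-2.3333) + (2.6667)·(2.6667)) / 5 = 47.3333/5 = 9.4667
  S[U,V] = ((2.6667)·(-0.1667) + (-4.3333)·(-2.1667) + (2.6667)·(-0.1667) + (-1.3333)·(-1.1667) + (-2.3333)·(2.8333) + (2.6667)·(0.8333)) / 5 = 5.6667/5 = 1.1333
  S[V,V] = ((-0.1667)·(-0.1667) + (-2.1667)·(-2.1667) + (-0.1667)·(-0.1667) + (-1.1667)·(-1.1667) + (2.8333)·(2.8333) + (0.8333)·(0.8333)) / 5 = 14.8333/5 = 2.9667

S is symmetric (S[j,i] = S[i,j]). Assembling:

S = [[9.4667, 1.1333],
 [1.1333, 2.9667]]


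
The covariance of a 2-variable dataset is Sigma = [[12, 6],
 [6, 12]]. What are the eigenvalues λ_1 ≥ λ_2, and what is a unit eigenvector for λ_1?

Step 1 — characteristic polynomial of 2×2 Sigma:
  det(Sigma - λI) = λ² - trace · λ + det = 0.
  trace = 12 + 12 = 24, det = 12·12 - (6)² = 108.
Step 2 — discriminant:
  Δ = trace² - 4·det = 576 - 432 = 144.
Step 3 — eigenvalues:
  λ = (trace ± √Δ)/2 = (24 ± 12)/2,
  λ_1 = 18,  λ_2 = 6.

Step 4 — unit eigenvector for λ_1: solve (Sigma - λ_1 I)v = 0. First row:
  (12 - 18)·v_x + (6)·v_y = 0, i.e. (-6)·v_x + (6)·v_y = 0,
  so v ∝ (b, λ_1 - a) = (6, 6) = u.
  ||u|| = √((6)² + (6)²) = √(72) ≈ 8.4853,
  v_1 = u/||u|| ≈ (0.7071, 0.7071) (||v_1|| = 1).

λ_1 = 18,  λ_2 = 6;  v_1 ≈ (0.7071, 0.7071)


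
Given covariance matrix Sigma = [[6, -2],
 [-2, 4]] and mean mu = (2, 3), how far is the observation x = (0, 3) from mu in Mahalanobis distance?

Step 1 — centre the observation: (x - mu) = (-2, 0).

Step 2 — invert Sigma. det(Sigma) = 6·4 - (-2)² = 20.
  Sigma^{-1} = (1/det) · [[d, -b], [-b, a]] = [[0.2, 0.1],
 [0.1, 0.3]].

Step 3 — form the quadratic (x - mu)^T · Sigma^{-1} · (x - mu):
  Sigma^{-1} · (x - mu) = (-0.4, -0.2).
  (x - mu)^T · [Sigma^{-1} · (x - mu)] = (-2)·(-0.4) + (0)·(-0.2) = 0.8.

Step 4 — take square root: d = √(0.8) ≈ 0.8944.

d(x, mu) = √(0.8) ≈ 0.8944


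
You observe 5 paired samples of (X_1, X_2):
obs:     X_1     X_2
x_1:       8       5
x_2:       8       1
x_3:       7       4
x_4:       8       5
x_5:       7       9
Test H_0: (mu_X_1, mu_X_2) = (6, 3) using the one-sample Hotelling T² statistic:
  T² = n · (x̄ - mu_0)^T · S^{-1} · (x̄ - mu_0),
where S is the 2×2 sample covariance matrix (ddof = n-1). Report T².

Step 1 — sample mean vector:
  mean(X_1) = (8 + 8 + 7 + 8 + 7) / 5 = 38/5 = 7.6
  mean(X_2) = (5 + 1 + 4 + 5 + 9) / 5 = 24/5 = 4.8
  x̄ = (7.6, 4.8),  deviation x̄ - mu_0 = (7.6, 4.8) - (6, 3) = (1.6, 1.8).

Step 2 — sample covariance matrix, S[i,j] = (1/(n-1)) · Σ_k (x_{k,i} - mean_i) · (x_{k,j} - mean_j), divisor n-1 = 4:
  S[X_1,X_1] = ((0.4)·(0.4) + (0.4)·(0.4) + (-0.6)·(-0.6) + (0.4)·(0.4) + (-0.6)·(-0.6)) / 4 = 1.2/4 = 0.3
  S[X_1,X_2] = ((0.4)·(0.2) + (0.4)·(-3.8) + (-0.6)·(-0.8) + (0.4)·(0.2) + (-0.6)·(4.2)) / 4 = -3.4/4 = -0.85
  S[X_2,X_2] = ((0.2)·(0.2) + (-3.8)·(-3.8) + (-0.8)·(-0.8) + (0.2)·(0.2) + (4.2)·(4.2)) / 4 = 32.8/4 = 8.2
  S = [[0.3, -0.85],
 [-0.85, 8.2]].

Step 3 — invert S. det(S) = 0.3·8.2 - (-0.85)² = 1.7375.
  S^{-1} = (1/det) · [[d, -b], [-b, a]] = [[4.7194, 0.4892],
 [0.4892, 0.1727]].

Step 4 — quadratic form (x̄ - mu_0)^T · S^{-1} · (x̄ - mu_0):
  S^{-1} · (x̄ - mu_0) = (8.4317, 1.0935),
  (x̄ - mu_0)^T · [...] = (1.6)·(8.4317) + (1.8)·(1.0935) = 15.459.

Step 5 — scale by n: T² = 5 · 15.459 = 77.295.

T² ≈ 77.295


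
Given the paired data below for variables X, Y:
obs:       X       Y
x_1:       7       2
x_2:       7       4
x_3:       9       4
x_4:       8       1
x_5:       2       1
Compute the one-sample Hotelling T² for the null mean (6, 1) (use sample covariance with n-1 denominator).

Step 1 — sample mean vector:
  mean(X) = (7 + 7 + 9 + 8 + 2) / 5 = 33/5 = 6.6
  mean(Y) = (2 + 4 + 4 + 1 + 1) / 5 = 12/5 = 2.4
  x̄ = (6.6, 2.4),  deviation x̄ - mu_0 = (6.6, 2.4) - (6, 1) = (0.6, 1.4).

Step 2 — sample covariance matrix, S[i,j] = (1/(n-1)) · Σ_k (x_{k,i} - mean_i) · (x_{k,j} - mean_j), divisor n-1 = 4:
  S[X,X] = ((0.4)·(0.4) + (0.4)·(0.4) + (2.4)·(2.4) + (1.4)·(1.4) + (-4.6)·(-4.6)) / 4 = 29.2/4 = 7.3
  S[X,Y] = ((0.4)·(-0.4) + (0.4)·(1.6) + (2.4)·(1.6) + (1.4)·(-1.4) + (-4.6)·(-1.4)) / 4 = 8.8/4 = 2.2
  S[Y,Y] = ((-0.4)·(-0.4) + (1.6)·(1.6) + (1.6)·(1.6) + (-1.4)·(-1.4) + (-1.4)·(-1.4)) / 4 = 9.2/4 = 2.3
  S = [[7.3, 2.2],
 [2.2, 2.3]].

Step 3 — invert S. det(S) = 7.3·2.3 - (2.2)² = 11.95.
  S^{-1} = (1/det) · [[d, -b], [-b, a]] = [[0.1925, -0.1841],
 [-0.1841, 0.6109]].

Step 4 — quadratic form (x̄ - mu_0)^T · S^{-1} · (x̄ - mu_0):
  S^{-1} · (x̄ - mu_0) = (-0.1423, 0.7448),
  (x̄ - mu_0)^T · [...] = (0.6)·(-0.1423) + (1.4)·(0.7448) = 0.9573.

Step 5 — scale by n: T² = 5 · 0.9573 = 4.7866.

T² ≈ 4.7866


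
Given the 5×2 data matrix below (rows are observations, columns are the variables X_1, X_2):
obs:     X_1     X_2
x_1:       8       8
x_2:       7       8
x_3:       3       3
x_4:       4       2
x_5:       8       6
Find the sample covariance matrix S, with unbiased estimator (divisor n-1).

Step 1 — column means:
  mean(X_1) = (8 + 7 + 3 + 4 + 8) / 5 = 30/5 = 6
  mean(X_2) = (8 + 8 + 3 + 2 + 6) / 5 = 27/5 = 5.4

Step 2 — sample covariance S[i,j] = (1/(n-1)) · Σ_k (x_{k,i} - mean_i) · (x_{k,j} - mean_j), with n-1 = 4.
  S[X_1,X_1] = ((2)·(2) + (1)·(1) + (-3)·(-3) + (-2)·(-2) + (2)·(2)) / 4 = 22/4 = 5.5
  S[X_1,X_2] = ((2)·(2.6) + (1)·(2.6) + (-3)·(-2.4) + (-2)·(-3.4) + (2)·(0.6)) / 4 = 23/4 = 5.75
  S[X_2,X_2] = ((2.6)·(2.6) + (2.6)·(2.6) + (-2.4)·(-2.4) + (-3.4)·(-3.4) + (0.6)·(0.6)) / 4 = 31.2/4 = 7.8

S is symmetric (S[j,i] = S[i,j]). Assembling:

S = [[5.5, 5.75],
 [5.75, 7.8]]


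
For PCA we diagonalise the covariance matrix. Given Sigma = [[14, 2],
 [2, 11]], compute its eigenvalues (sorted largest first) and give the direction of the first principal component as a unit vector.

Step 1 — characteristic polynomial of 2×2 Sigma:
  det(Sigma - λI) = λ² - trace · λ + det = 0.
  trace = 14 + 11 = 25, det = 14·11 - (2)² = 150.
Step 2 — discriminant:
  Δ = trace² - 4·det = 625 - 600 = 25.
Step 3 — eigenvalues:
  λ = (trace ± √Δ)/2 = (25 ± 5)/2,
  λ_1 = 15,  λ_2 = 10.

Step 4 — unit eigenvector for λ_1: solve (Sigma - λ_1 I)v = 0. First row:
  (14 - 15)·v_x + (2)·v_y = 0, i.e. (-1)·v_x + (2)·v_y = 0,
  so v ∝ (b, λ_1 - a) = (2, 1) = u.
  ||u|| = √((2)² + (1)²) = √(5) ≈ 2.2361,
  v_1 = u/||u|| ≈ (0.8944, 0.4472) (||v_1|| = 1).

λ_1 = 15,  λ_2 = 10;  v_1 ≈ (0.8944, 0.4472)


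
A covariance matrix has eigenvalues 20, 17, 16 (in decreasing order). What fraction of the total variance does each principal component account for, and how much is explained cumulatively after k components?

Step 1 — total variance = trace(Sigma) = Σ λ_i = 20 + 17 + 16 = 53.

Step 2 — fraction explained by component i = λ_i / Σ λ:
  PC1: 20/53 = 0.3774
  PC2: 17/53 = 0.3208
  PC3: 16/53 = 0.3019

Step 3 — cumulative fraction after k components = (λ_1 + ... + λ_k) / Σ λ:
  k = 1: 20/53 = 0.3774
  k = 2: (20 + 17)/53 = 37/53 = 0.6981
  k = 3: (20 + 17 + 16)/53 = 53/53 = 1

Summary (fraction, with percent):

explained: PC1 0.3774 (37.74%), PC2 0.3208 (32.08%), PC3 0.3019 (30.19%);  cumulative: 0.3774, 0.6981, 1


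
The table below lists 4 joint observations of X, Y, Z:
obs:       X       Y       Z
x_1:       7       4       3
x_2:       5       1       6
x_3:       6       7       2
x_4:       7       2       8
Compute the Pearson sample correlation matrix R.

Step 1 — column means:
  mean(X) = (7 + 5 + 6 + 7) / 4 = 25/4 = 6.25
  mean(Y) = (4 + 1 + 7 + 2) / 4 = 14/4 = 3.5
  mean(Z) = (3 + 6 + 2 + 8) / 4 = 19/4 = 4.75

Step 2 — sample variances and covariances s[i,j] = (1/(n-1)) · Σ_k (x_{k,i} - mean_i) · (x_{k,j} - mean_j), with n-1 = 3:
  s[X,X] = ((0.75)·(0.75) + (-1.25)·(-1.25) + (-0.25)·(-0.25) + (0.75)·(0.75)) / 3 = 2.75/3 = 0.9167
  s[X,Y] = ((0.75)·(0.5) + (-1.25)·(-2.5) + (-0.25)·(3.5) + (0.75)·(-1.5)) / 3 = 1.5/3 = 0.5
  s[X,Z] = ((0.75)·(-1.75) + (-1.25)·(1.25) + (-0.25)·(-2.75) + (0.75)·(3.25)) / 3 = 0.25/3 = 0.0833
  s[Y,Y] = ((0.5)·(0.5) + (-2.5)·(-2.5) + (3.5)·(3.5) + (-1.5)·(-1.5)) / 3 = 21/3 = 7
  s[Y,Z] = ((0.5)·(-1.75) + (-2.5)·(1.25) + (3.5)·(-2.75) + (-1.5)·(3.25)) / 3 = -18.5/3 = -6.1667
  s[Z,Z] = ((-1.75)·(-1.75) + (1.25)·(1.25) + (-2.75)·(-2.75) + (3.25)·(3.25)) / 3 = 22.75/3 = 7.5833
  Sample standard deviations s_i = √(s[i,i]):
  s(X) = √(0.9167) = 0.9574
  s(Y) = √(7) = 2.6458
  s(Z) = √(7.5833) = 2.7538

Step 3 — r_{ij} = s_{ij} / (s_i · s_j):
  r[X,X] = 1 (diagonal).
  r[X,Y] = 0.5 / (0.9574 · 2.6458) = 0.5 / 2.5331 = 0.1974
  r[X,Z] = 0.0833 / (0.9574 · 2.7538) = 0.0833 / 2.6365 = 0.0316
  r[Y,Y] = 1 (diagonal).
  r[Y,Z] = -6.1667 / (2.6458 · 2.7538) = -6.1667 / 7.2858 = -0.8464
  r[Z,Z] = 1 (diagonal).

R is symmetric with unit diagonal. Assembling:

R = [[1, 0.1974, 0.0316],
 [0.1974, 1, -0.8464],
 [0.0316, -0.8464, 1]]


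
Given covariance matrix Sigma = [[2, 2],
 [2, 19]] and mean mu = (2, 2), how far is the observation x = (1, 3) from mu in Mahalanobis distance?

Step 1 — centre the observation: (x - mu) = (-1, 1).

Step 2 — invert Sigma. det(Sigma) = 2·19 - (2)² = 34.
  Sigma^{-1} = (1/det) · [[d, -b], [-b, a]] = [[0.5588, -0.0588],
 [-0.0588, 0.0588]].

Step 3 — form the quadratic (x - mu)^T · Sigma^{-1} · (x - mu):
  Sigma^{-1} · (x - mu) = (-0.6176, 0.1176).
  (x - mu)^T · [Sigma^{-1} · (x - mu)] = (-1)·(-0.6176) + (1)·(0.1176) = 0.7353.

Step 4 — take square root: d = √(0.7353) ≈ 0.8575.

d(x, mu) = √(0.7353) ≈ 0.8575


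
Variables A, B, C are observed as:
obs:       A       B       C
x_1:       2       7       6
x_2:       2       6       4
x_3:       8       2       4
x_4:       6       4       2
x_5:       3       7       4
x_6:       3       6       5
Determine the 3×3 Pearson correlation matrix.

Step 1 — column means:
  mean(A) = (2 + 2 + 8 + 6 + 3 + 3) / 6 = 24/6 = 4
  mean(B) = (7 + 6 + 2 + 4 + 7 + 6) / 6 = 32/6 = 5.3333
  mean(C) = (6 + 4 + 4 + 2 + 4 + 5) / 6 = 25/6 = 4.1667

Step 2 — sample variances and covariances s[i,j] = (1/(n-1)) · Σ_k (x_{k,i} - mean_i) · (x_{k,j} - mean_j), with n-1 = 5:
  s[A,A] = ((-2)·(-2) + (-2)·(-2) + (4)·(4) + (2)·(2) + (-1)·(-1) + (-1)·(-1)) / 5 = 30/5 = 6
  s[A,B] = ((-2)·(1.6667) + (-2)·(0.6667) + (4)·(-3.3333) + (2)·(-1.3333) + (-1)·(1.6667) + (-1)·(0.6667)) / 5 = -23/5 = -4.6
  s[A,C] = ((-2)·(1.8333) + (-2)·(-0.1667) + (4)·(-0.1667) + (2)·(-2.1667) + (-1)·(-0.1667) + (-1)·(0.8333)) / 5 = -9/5 = -1.8
  s[B,B] = ((1.6667)·(1.6667) + (0.6667)·(0.6667) + (-3.3333)·(-3.3333) + (-1.3333)·(-1.3333) + (1.6667)·(1.6667) + (0.6667)·(0.6667)) / 5 = 19.3333/5 = 3.8667
  s[B,C] = ((1.6667)·(1.8333) + (0.6667)·(-0.1667) + (-3.3333)·(-0.1667) + (-1.3333)·(-2.1667) + (1.6667)·(-0.1667) + (0.6667)·(0.8333)) / 5 = 6.6667/5 = 1.3333
  s[C,C] = ((1.8333)·(1.8333) + (-0.1667)·(-0.1667) + (-0.1667)·(-0.1667) + (-2.1667)·(-2.1667) + (-0.1667)·(-0.1667) + (0.8333)·(0.8333)) / 5 = 8.8333/5 = 1.7667
  Sample standard deviations s_i = √(s[i,i]):
  s(A) = √(6) = 2.4495
  s(B) = √(3.8667) = 1.9664
  s(C) = √(1.7667) = 1.3292

Step 3 — r_{ij} = s_{ij} / (s_i · s_j):
  r[A,A] = 1 (diagonal).
  r[A,B] = -4.6 / (2.4495 · 1.9664) = -4.6 / 4.8166 = -0.955
  r[A,C] = -1.8 / (2.4495 · 1.3292) = -1.8 / 3.2558 = -0.5529
  r[B,B] = 1 (diagonal).
  r[B,C] = 1.3333 / (1.9664 · 1.3292) = 1.3333 / 2.6136 = 0.5101
  r[C,C] = 1 (diagonal).

R is symmetric with unit diagonal. Assembling:

R = [[1, -0.955, -0.5529],
 [-0.955, 1, 0.5101],
 [-0.5529, 0.5101, 1]]


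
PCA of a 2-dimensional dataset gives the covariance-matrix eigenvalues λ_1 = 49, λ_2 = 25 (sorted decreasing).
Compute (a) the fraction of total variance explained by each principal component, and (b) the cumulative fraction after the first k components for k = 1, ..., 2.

Step 1 — total variance = trace(Sigma) = Σ λ_i = 49 + 25 = 74.

Step 2 — fraction explained by component i = λ_i / Σ λ:
  PC1: 49/74 = 0.6622
  PC2: 25/74 = 0.3378

Step 3 — cumulative fraction after k components = (λ_1 + ... + λ_k) / Σ λ:
  k = 1: 49/74 = 0.6622
  k = 2: (49 + 25)/74 = 74/74 = 1

Summary (fraction, with percent):

explained: PC1 0.6622 (66.22%), PC2 0.3378 (33.78%);  cumulative: 0.6622, 1


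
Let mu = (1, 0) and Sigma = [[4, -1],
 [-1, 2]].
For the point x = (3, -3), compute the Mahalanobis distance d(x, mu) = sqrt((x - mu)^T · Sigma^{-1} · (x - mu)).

Step 1 — centre the observation: (x - mu) = (2, -3).

Step 2 — invert Sigma. det(Sigma) = 4·2 - (-1)² = 7.
  Sigma^{-1} = (1/det) · [[d, -b], [-b, a]] = [[0.2857, 0.1429],
 [0.1429, 0.5714]].

Step 3 — form the quadratic (x - mu)^T · Sigma^{-1} · (x - mu):
  Sigma^{-1} · (x - mu) = (0.1429, -1.4286).
  (x - mu)^T · [Sigma^{-1} · (x - mu)] = (2)·(0.1429) + (-3)·(-1.4286) = 4.5714.

Step 4 — take square root: d = √(4.5714) ≈ 2.1381.

d(x, mu) = √(4.5714) ≈ 2.1381


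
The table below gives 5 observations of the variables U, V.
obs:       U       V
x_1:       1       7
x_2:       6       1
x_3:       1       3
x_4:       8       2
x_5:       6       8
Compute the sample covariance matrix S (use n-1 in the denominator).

Step 1 — column means:
  mean(U) = (1 + 6 + 1 + 8 + 6) / 5 = 22/5 = 4.4
  mean(V) = (7 + 1 + 3 + 2 + 8) / 5 = 21/5 = 4.2

Step 2 — sample covariance S[i,j] = (1/(n-1)) · Σ_k (x_{k,i} - mean_i) · (x_{k,j} - mean_j), with n-1 = 4.
  S[U,U] = ((-3.4)·(-3.4) + (1.6)·(1.6) + (-3.4)·(-3.4) + (3.6)·(3.6) + (1.6)·(1.6)) / 4 = 41.2/4 = 10.3
  S[U,V] = ((-3.4)·(2.8) + (1.6)·(-3.2) + (-3.4)·(-1.2) + (3.6)·(-2.2) + (1.6)·(3.8)) / 4 = -12.4/4 = -3.1
  S[V,V] = ((2.8)·(2.8) + (-3.2)·(-3.2) + (-1.2)·(-1.2) + (-2.2)·(-2.2) + (3.8)·(3.8)) / 4 = 38.8/4 = 9.7

S is symmetric (S[j,i] = S[i,j]). Assembling:

S = [[10.3, -3.1],
 [-3.1, 9.7]]


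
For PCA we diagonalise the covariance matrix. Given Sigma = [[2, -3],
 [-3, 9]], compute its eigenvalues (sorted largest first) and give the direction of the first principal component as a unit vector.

Step 1 — characteristic polynomial of 2×2 Sigma:
  det(Sigma - λI) = λ² - trace · λ + det = 0.
  trace = 2 + 9 = 11, det = 2·9 - (-3)² = 9.
Step 2 — discriminant:
  Δ = trace² - 4·det = 121 - 36 = 85.
Step 3 — eigenvalues:
  λ = (trace ± √Δ)/2 = (11 ± 9.2195)/2,
  λ_1 = 10.1098,  λ_2 = 0.8902.

Step 4 — unit eigenvector for λ_1: solve (Sigma - λ_1 I)v = 0. First row:
  (2 - 10.1098)·v_x + (-3)·v_y = 0, i.e. (-8.1098)·v_x + (-3)·v_y = 0,
  so v ∝ (b, λ_1 - a) = (-3, 8.1098); multiply by -1 so the first entry is positive: u = (3, -8.1098).
  ||u|| = √((3)² + (-8.1098)²) = √(74.7684) ≈ 8.6469,
  v_1 = u/||u|| ≈ (0.3469, -0.9379) (||v_1|| = 1).

λ_1 = 10.1098,  λ_2 = 0.8902;  v_1 ≈ (0.3469, -0.9379)


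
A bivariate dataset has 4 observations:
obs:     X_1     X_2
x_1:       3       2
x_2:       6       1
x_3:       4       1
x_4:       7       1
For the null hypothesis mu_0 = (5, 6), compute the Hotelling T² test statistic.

Step 1 — sample mean vector:
  mean(X_1) = (3 + 6 + 4 + 7) / 4 = 20/4 = 5
  mean(X_2) = (2 + 1 + 1 + 1) / 4 = 5/4 = 1.25
  x̄ = (5, 1.25),  deviation x̄ - mu_0 = (5, 1.25) - (5, 6) = (0, -4.75).

Step 2 — sample covariance matrix, S[i,j] = (1/(n-1)) · Σ_k (x_{k,i} - mean_i) · (x_{k,j} - mean_j), divisor n-1 = 3:
  S[X_1,X_1] = ((-2)·(-2) + (1)·(1) + (-1)·(-1) + (2)·(2)) / 3 = 10/3 = 3.3333
  S[X_1,X_2] = ((-2)·(0.75) + (1)·(-0.25) + (-1)·(-0.25) + (2)·(-0.25)) / 3 = -2/3 = -0.6667
  S[X_2,X_2] = ((0.75)·(0.75) + (-0.25)·(-0.25) + (-0.25)·(-0.25) + (-0.25)·(-0.25)) / 3 = 0.75/3 = 0.25
  S = [[3.3333, -0.6667],
 [-0.6667, 0.25]].

Step 3 — invert S. det(S) = 3.3333·0.25 - (-0.6667)² = 0.3889.
  S^{-1} = (1/det) · [[d, -b], [-b, a]] = [[0.6429, 1.7143],
 [1.7143, 8.5714]].

Step 4 — quadratic form (x̄ - mu_0)^T · S^{-1} · (x̄ - mu_0):
  S^{-1} · (x̄ - mu_0) = (-8.1429, -40.7143),
  (x̄ - mu_0)^T · [...] = (0)·(-8.1429) + (-4.75)·(-40.7143) = 193.3929.

Step 5 — scale by n: T² = 4 · 193.3929 = 773.5714.

T² ≈ 773.5714


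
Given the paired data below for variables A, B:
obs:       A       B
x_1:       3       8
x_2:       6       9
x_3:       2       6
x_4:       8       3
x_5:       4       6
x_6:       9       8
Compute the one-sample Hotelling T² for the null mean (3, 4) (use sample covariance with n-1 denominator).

Step 1 — sample mean vector:
  mean(A) = (3 + 6 + 2 + 8 + 4 + 9) / 6 = 32/6 = 5.3333
  mean(B) = (8 + 9 + 6 + 3 + 6 + 8) / 6 = 40/6 = 6.6667
  x̄ = (5.3333, 6.6667),  deviation x̄ - mu_0 = (5.3333, 6.6667) - (3, 4) = (2.3333, 2.6667).

Step 2 — sample covariance matrix, S[i,j] = (1/(n-1)) · Σ_k (x_{k,i} - mean_i) · (x_{k,j} - mean_j), divisor n-1 = 5:
  S[A,A] = ((-2.3333)·(-2.3333) + (0.6667)·(0.6667) + (-3.3333)·(-3.3333) + (2.6667)·(2.6667) + (-1.3333)·(-1.3333) + (3.6667)·(3.6667)) / 5 = 39.3333/5 = 7.8667
  S[A,B] = ((-2.3333)·(1.3333) + (0.6667)·(2.3333) + (-3.3333)·(-0.6667) + (2.6667)·(-3.6667) + (-1.3333)·(-0.6667) + (3.6667)·(1.3333)) / 5 = -3.3333/5 = -0.6667
  S[B,B] = ((1.3333)·(1.3333) + (2.3333)·(2.3333) + (-0.6667)·(-0.6667) + (-3.6667)·(-3.6667) + (-0.6667)·(-0.6667) + (1.3333)·(1.3333)) / 5 = 23.3333/5 = 4.6667
  S = [[7.8667, -0.6667],
 [-0.6667, 4.6667]].

Step 3 — invert S. det(S) = 7.8667·4.6667 - (-0.6667)² = 36.2667.
  S^{-1} = (1/det) · [[d, -b], [-b, a]] = [[0.1287, 0.0184],
 [0.0184, 0.2169]].

Step 4 — quadratic form (x̄ - mu_0)^T · S^{-1} · (x̄ - mu_0):
  S^{-1} · (x̄ - mu_0) = (0.3493, 0.6213),
  (x̄ - mu_0)^T · [...] = (2.3333)·(0.3493) + (2.6667)·(0.6213) = 2.4718.

Step 5 — scale by n: T² = 6 · 2.4718 = 14.8309.

T² ≈ 14.8309


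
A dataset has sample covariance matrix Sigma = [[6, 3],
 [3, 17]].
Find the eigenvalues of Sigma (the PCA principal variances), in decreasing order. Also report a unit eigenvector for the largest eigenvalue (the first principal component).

Step 1 — characteristic polynomial of 2×2 Sigma:
  det(Sigma - λI) = λ² - trace · λ + det = 0.
  trace = 6 + 17 = 23, det = 6·17 - (3)² = 93.
Step 2 — discriminant:
  Δ = trace² - 4·det = 529 - 372 = 157.
Step 3 — eigenvalues:
  λ = (trace ± √Δ)/2 = (23 ± 12.53)/2,
  λ_1 = 17.765,  λ_2 = 5.235.

Step 4 — unit eigenvector for λ_1: solve (Sigma - λ_1 I)v = 0. First row:
  (6 - 17.765)·v_x + (3)·v_y = 0, i.e. (-11.765)·v_x + (3)·v_y = 0,
  so v ∝ (b, λ_1 - a) = (3, 11.765) = u.
  ||u|| = √((3)² + (11.765)²) = √(147.4148) ≈ 12.1414,
  v_1 = u/||u|| ≈ (0.2471, 0.969) (||v_1|| = 1).

λ_1 = 17.765,  λ_2 = 5.235;  v_1 ≈ (0.2471, 0.969)


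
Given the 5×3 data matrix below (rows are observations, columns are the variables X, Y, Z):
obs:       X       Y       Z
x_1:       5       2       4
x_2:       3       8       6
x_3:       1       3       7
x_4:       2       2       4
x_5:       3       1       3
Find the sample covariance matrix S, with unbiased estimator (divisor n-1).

Step 1 — column means:
  mean(X) = (5 + 3 + 1 + 2 + 3) / 5 = 14/5 = 2.8
  mean(Y) = (2 + 8 + 3 + 2 + 1) / 5 = 16/5 = 3.2
  mean(Z) = (4 + 6 + 7 + 4 + 3) / 5 = 24/5 = 4.8

Step 2 — sample covariance S[i,j] = (1/(n-1)) · Σ_k (x_{k,i} - mean_i) · (x_{k,j} - mean_j), with n-1 = 4.
  S[X,X] = ((2.2)·(2.2) + (0.2)·(0.2) + (-1.8)·(-1.8) + (-0.8)·(-0.8) + (0.2)·(0.2)) / 4 = 8.8/4 = 2.2
  S[X,Y] = ((2.2)·(-1.2) + (0.2)·(4.8) + (-1.8)·(-0.2) + (-0.8)·(-1.2) + (0.2)·(-2.2)) / 4 = -0.8/4 = -0.2
  S[X,Z] = ((2.2)·(-0.8) + (0.2)·(1.2) + (-1.8)·(2.2) + (-0.8)·(-0.8) + (0.2)·(-1.8)) / 4 = -5.2/4 = -1.3
  S[Y,Y] = ((-1.2)·(-1.2) + (4.8)·(4.8) + (-0.2)·(-0.2) + (-1.2)·(-1.2) + (-2.2)·(-2.2)) / 4 = 30.8/4 = 7.7
  S[Y,Z] = ((-1.2)·(-0.8) + (4.8)·(1.2) + (-0.2)·(2.2) + (-1.2)·(-0.8) + (-2.2)·(-1.8)) / 4 = 11.2/4 = 2.8
  S[Z,Z] = ((-0.8)·(-0.8) + (1.2)·(1.2) + (2.2)·(2.2) + (-0.8)·(-0.8) + (-1.8)·(-1.8)) / 4 = 10.8/4 = 2.7

S is symmetric (S[j,i] = S[i,j]). Assembling:

S = [[2.2, -0.2, -1.3],
 [-0.2, 7.7, 2.8],
 [-1.3, 2.8, 2.7]]
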